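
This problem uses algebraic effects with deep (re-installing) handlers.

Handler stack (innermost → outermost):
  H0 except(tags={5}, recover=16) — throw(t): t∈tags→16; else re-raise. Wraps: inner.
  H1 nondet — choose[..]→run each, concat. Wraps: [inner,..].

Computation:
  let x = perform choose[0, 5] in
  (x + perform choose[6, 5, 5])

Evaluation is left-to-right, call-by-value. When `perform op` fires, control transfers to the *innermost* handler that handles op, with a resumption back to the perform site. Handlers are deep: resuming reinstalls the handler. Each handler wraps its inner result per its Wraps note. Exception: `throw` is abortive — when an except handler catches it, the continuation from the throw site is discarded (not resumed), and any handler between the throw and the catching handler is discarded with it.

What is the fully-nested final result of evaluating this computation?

Answer: [6, 5, 5, 11, 10, 10]

Evaluation trace:
choose[0, 5] @ H1
  branch[0] choose=0:
    choose[6, 5, 5] @ H1
      branch[0] choose=6:
        H0 returns 6
        H1 returns [6]
      branch[1] choose=5:
        H0 returns 5
        H1 returns [5]
      branch[2] choose=5:
        H0 returns 5
        H1 returns [5]
  branch[1] choose=5:
    choose[6, 5, 5] @ H1
      branch[0] choose=6:
        H0 returns 11
        H1 returns [11]
      branch[1] choose=5:
        H0 returns 10
        H1 returns [10]
      branch[2] choose=5:
        H0 returns 10
        H1 returns [10]
= [6, 5, 5, 11, 10, 10]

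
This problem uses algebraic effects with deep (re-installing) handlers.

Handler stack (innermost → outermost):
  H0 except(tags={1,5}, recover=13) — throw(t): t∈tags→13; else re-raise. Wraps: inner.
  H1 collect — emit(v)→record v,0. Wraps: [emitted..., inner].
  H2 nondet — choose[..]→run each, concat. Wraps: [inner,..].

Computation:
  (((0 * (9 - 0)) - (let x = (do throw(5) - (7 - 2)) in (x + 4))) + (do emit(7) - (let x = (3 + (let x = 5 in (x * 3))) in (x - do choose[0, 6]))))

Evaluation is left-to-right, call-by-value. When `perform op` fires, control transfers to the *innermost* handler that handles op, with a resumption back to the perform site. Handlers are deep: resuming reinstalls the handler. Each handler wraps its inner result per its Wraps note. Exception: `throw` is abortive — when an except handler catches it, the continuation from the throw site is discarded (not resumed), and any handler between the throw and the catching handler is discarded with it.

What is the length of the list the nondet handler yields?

Step-by-step:
throw(5) @ H0 caught ⇒ 13
H1 returns [13]
H2 returns [[13]]
= [[13]]

Answer: 1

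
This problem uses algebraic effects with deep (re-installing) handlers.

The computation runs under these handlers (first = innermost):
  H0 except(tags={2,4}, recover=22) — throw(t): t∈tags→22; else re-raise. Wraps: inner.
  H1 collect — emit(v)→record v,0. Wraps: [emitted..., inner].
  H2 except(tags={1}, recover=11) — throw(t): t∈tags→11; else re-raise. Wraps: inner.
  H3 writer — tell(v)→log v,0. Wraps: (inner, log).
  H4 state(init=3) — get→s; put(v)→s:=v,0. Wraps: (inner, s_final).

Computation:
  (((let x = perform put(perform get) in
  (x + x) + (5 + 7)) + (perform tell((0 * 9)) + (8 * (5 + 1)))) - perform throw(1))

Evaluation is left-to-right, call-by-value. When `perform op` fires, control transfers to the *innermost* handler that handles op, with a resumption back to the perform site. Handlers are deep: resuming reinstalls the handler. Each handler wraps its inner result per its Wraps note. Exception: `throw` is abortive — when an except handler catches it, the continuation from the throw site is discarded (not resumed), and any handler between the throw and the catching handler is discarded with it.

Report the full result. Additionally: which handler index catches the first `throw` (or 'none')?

Working:
get @ H4 ⇒ 3
put(3) @ H4 ⇒ s:=3
tell(0) @ H3 ⇒ log+=0
throw(1) @ H0 re-raised
throw(1) @ H2 caught ⇒ 11
H3 returns (11, (0))
H4 returns ((11, (0)), 3)
= ((11, (0)), 3)

Answer: ((11, (0)), 3) ; first throw caught by: H2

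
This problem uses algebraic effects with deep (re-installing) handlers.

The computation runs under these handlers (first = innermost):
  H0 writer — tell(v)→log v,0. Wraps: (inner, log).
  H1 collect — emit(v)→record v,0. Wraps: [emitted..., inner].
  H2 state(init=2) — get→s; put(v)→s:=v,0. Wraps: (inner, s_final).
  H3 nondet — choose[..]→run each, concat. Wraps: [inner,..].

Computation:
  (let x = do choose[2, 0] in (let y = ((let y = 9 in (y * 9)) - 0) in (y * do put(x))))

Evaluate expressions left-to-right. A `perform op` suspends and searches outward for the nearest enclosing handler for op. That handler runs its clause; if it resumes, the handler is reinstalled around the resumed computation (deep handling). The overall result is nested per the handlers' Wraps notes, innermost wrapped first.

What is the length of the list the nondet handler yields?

Step-by-step:
choose[2, 0] @ H3
  branch[0] choose=2:
    put(2) @ H2 ⇒ s:=2
    H0 returns (0, ())
    H1 returns [(0, ())]
    H2 returns ([(0, ())], 2)
    H3 returns [([(0, ())], 2)]
  branch[1] choose=0:
    put(0) @ H2 ⇒ s:=0
    H0 returns (0, ())
    H1 returns [(0, ())]
    H2 returns ([(0, ())], 0)
    H3 returns [([(0, ())], 0)]
= [([(0, ())], 2), ([(0, ())], 0)]

Answer: 2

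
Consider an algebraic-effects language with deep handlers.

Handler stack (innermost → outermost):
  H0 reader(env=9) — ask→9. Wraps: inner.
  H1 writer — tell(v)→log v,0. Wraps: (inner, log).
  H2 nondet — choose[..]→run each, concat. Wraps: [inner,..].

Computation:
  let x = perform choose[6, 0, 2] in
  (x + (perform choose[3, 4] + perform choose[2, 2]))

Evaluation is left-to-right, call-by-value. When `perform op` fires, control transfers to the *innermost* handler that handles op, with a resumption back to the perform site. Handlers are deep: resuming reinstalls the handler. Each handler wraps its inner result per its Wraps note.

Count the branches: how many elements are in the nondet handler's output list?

Step-by-step:
choose[6, 0, 2] @ H2
  branch[0] choose=6:
    choose[3, 4] @ H2
      branch[0] choose=3:
        choose[2, 2] @ H2
          branch[0] choose=2:
            H0 returns 11
            H1 returns (11, ())
            H2 returns [(11, ())]
          branch[1] choose=2:
            H0 returns 11
            H1 returns (11, ())
            H2 returns [(11, ())]
      branch[1] choose=4:
        choose[2, 2] @ H2
          branch[0] choose=2:
            H0 returns 12
            H1 returns (12, ())
            H2 returns [(12, ())]
          branch[1] choose=2:
            H0 returns 12
            H1 returns (12, ())
            H2 returns [(12, ())]
  branch[1] choose=0:
    choose[3, 4] @ H2
      branch[0] choose=3:
        choose[2, 2] @ H2
          branch[0] choose=2:
            H0 returns 5
            H1 returns (5, ())
            H2 returns [(5, ())]
          branch[1] choose=2:
            H0 returns 5
            H1 returns (5, ())
            H2 returns [(5, ())]
      branch[1] choose=4:
        choose[2, 2] @ H2
          branch[0] choose=2:
            H0 returns 6
            H1 returns (6, ())
            H2 returns [(6, ())]
          branch[1] choose=2:
            H0 returns 6
            H1 returns (6, ())
            H2 returns [(6, ())]
  branch[2] choose=2:
    choose[3, 4] @ H2
      branch[0] choose=3:
        choose[2, 2] @ H2
          branch[0] choose=2:
            H0 returns 7
            H1 returns (7, ())
            H2 returns [(7, ())]
          branch[1] choose=2:
            H0 returns 7
            H1 returns (7, ())
            H2 returns [(7, ())]
      branch[1] choose=4:
        choose[2, 2] @ H2
          branch[0] choose=2:
            H0 returns 8
            H1 returns (8, ())
            H2 returns [(8, ())]
          branch[1] choose=2:
            H0 returns 8
            H1 returns (8, ())
            H2 returns [(8, ())]
= [(11, ()), (11, ()), (12, ()), (12, ()), (5, ()), (5, ()), (6, ()), (6, ()), (7, ()), (7, ()), (8, ()), (8, ())]

Answer: 12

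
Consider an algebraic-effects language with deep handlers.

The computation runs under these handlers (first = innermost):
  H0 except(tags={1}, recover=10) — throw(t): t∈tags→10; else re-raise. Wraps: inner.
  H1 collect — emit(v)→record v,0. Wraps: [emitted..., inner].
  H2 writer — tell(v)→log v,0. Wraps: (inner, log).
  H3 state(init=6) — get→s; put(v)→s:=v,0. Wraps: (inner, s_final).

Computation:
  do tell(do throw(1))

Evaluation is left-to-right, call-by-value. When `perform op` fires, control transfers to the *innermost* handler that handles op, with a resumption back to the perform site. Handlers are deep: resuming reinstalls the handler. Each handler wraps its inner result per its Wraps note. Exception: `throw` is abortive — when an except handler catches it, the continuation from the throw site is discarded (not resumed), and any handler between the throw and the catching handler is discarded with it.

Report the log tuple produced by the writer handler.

Answer: ()

Step-by-step:
throw(1) @ H0 caught ⇒ 10
H1 returns [10]
H2 returns ([10], ())
H3 returns (([10], ()), 6)
= (([10], ()), 6)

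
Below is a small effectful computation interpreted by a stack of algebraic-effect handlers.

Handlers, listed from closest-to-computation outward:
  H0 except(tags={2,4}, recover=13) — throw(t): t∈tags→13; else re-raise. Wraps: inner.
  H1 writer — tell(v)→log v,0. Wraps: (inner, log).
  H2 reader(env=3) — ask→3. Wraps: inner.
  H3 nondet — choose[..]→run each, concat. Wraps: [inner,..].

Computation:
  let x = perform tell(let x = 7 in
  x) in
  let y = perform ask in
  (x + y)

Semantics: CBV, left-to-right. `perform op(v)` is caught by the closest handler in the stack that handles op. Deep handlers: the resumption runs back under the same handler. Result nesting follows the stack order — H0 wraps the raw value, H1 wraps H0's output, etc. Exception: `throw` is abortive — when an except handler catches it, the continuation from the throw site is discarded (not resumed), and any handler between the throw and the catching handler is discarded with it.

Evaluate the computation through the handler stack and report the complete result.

Answer: [(3, (7))]

Step-by-step:
tell(7) @ H1 ⇒ log+=7
ask @ H2 ⇒ 3
H0 returns 3
H1 returns (3, (7))
H2 returns (3, (7))
H3 returns [(3, (7))]
= [(3, (7))]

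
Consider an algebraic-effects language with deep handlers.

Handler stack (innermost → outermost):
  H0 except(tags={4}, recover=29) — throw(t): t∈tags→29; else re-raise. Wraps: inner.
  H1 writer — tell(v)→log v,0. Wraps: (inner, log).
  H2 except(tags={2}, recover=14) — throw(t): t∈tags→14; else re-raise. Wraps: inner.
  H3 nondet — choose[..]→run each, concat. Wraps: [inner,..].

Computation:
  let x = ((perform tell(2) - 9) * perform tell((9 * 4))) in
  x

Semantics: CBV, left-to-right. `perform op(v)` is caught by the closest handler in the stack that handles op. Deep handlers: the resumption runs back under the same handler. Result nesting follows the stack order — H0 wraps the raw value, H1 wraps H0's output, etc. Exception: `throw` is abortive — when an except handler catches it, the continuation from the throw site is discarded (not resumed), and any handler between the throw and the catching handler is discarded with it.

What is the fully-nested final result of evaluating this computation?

Answer: [(0, (2, 36))]

Working:
tell(2) @ H1 ⇒ log+=2
tell(36) @ H1 ⇒ log+=36
H0 returns 0
H1 returns (0, (2, 36))
H2 returns (0, (2, 36))
H3 returns [(0, (2, 36))]
= [(0, (2, 36))]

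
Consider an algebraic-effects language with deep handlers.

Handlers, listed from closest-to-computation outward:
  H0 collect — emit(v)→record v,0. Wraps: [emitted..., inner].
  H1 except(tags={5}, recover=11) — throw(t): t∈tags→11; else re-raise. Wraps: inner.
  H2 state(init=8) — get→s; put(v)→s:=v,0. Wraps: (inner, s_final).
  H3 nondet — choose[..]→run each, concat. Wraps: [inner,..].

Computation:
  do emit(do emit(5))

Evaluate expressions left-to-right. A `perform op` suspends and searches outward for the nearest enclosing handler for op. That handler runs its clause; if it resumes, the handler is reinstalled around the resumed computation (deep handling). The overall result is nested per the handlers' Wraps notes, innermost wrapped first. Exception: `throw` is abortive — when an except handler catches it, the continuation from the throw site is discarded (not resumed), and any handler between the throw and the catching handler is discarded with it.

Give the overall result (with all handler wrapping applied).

Working:
emit(5) @ H0 ⇒ out+=5
emit(0) @ H0 ⇒ out+=0
H0 returns [5, 0, 0]
H1 returns [5, 0, 0]
H2 returns ([5, 0, 0], 8)
H3 returns [([5, 0, 0], 8)]
= [([5, 0, 0], 8)]

Answer: [([5, 0, 0], 8)]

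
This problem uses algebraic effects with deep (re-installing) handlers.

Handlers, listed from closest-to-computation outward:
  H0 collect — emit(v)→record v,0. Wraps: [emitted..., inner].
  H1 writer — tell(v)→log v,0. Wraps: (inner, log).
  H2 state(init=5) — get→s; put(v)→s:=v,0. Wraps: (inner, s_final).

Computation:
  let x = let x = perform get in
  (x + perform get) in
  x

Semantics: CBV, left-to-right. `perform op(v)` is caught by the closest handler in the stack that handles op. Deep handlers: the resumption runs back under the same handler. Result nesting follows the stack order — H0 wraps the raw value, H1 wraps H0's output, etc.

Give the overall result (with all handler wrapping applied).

Working:
get @ H2 ⇒ 5
get @ H2 ⇒ 5
H0 returns [10]
H1 returns ([10], ())
H2 returns (([10], ()), 5)
= (([10], ()), 5)

Answer: (([10], ()), 5)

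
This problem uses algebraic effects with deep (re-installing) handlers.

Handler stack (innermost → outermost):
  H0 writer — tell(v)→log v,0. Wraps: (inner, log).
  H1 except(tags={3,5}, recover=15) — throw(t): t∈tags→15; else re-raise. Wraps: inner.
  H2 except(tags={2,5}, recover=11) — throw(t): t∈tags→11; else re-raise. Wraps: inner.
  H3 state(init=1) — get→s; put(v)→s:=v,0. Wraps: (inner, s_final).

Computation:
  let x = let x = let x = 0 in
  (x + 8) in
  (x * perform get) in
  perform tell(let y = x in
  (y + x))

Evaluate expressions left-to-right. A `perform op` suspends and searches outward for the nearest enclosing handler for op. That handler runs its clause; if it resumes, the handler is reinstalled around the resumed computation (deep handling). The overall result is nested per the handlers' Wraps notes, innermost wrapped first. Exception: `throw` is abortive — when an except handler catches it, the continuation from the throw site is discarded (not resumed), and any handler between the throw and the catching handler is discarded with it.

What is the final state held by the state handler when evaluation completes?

Answer: 1

Working:
get @ H3 ⇒ 1
tell(16) @ H0 ⇒ log+=16
H0 returns (0, (16))
H1 returns (0, (16))
H2 returns (0, (16))
H3 returns ((0, (16)), 1)
= ((0, (16)), 1)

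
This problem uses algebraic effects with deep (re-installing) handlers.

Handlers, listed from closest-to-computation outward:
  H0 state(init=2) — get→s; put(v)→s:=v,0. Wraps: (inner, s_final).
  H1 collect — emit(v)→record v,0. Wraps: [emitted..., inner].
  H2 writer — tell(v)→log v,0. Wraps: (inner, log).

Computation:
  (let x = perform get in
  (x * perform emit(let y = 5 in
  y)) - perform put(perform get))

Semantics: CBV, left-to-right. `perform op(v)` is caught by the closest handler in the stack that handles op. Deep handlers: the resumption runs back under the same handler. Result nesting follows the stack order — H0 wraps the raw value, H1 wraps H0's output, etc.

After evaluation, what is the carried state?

Answer: 2

Step-by-step:
get @ H0 ⇒ 2
emit(5) @ H1 ⇒ out+=5
get @ H0 ⇒ 2
put(2) @ H0 ⇒ s:=2
H0 returns (0, 2)
H1 returns [5, (0, 2)]
H2 returns ([5, (0, 2)], ())
= ([5, (0, 2)], ())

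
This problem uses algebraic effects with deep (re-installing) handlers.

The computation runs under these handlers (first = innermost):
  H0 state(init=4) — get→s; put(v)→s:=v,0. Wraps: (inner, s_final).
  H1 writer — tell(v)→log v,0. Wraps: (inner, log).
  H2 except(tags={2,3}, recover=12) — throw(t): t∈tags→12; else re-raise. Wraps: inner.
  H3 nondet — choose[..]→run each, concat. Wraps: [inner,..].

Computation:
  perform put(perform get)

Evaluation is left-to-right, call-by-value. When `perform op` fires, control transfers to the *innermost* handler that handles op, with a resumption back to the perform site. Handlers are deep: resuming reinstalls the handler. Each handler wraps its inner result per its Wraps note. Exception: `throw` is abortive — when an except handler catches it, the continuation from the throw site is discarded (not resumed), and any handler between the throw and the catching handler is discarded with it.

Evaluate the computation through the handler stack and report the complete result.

Answer: [((0, 4), ())]

Working:
get @ H0 ⇒ 4
put(4) @ H0 ⇒ s:=4
H0 returns (0, 4)
H1 returns ((0, 4), ())
H2 returns ((0, 4), ())
H3 returns [((0, 4), ())]
= [((0, 4), ())]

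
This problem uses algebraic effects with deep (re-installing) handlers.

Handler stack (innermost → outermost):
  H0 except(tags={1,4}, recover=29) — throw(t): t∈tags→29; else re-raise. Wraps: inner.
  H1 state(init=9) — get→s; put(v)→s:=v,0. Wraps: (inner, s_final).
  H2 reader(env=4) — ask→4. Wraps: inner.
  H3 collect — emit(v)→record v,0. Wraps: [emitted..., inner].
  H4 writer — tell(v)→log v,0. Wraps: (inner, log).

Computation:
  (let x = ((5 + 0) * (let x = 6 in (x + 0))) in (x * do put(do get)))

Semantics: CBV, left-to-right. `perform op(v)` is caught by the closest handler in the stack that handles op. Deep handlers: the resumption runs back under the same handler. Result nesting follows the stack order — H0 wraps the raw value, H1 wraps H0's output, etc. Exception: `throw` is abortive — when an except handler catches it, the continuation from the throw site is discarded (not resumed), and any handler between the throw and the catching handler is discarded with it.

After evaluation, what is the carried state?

Working:
get @ H1 ⇒ 9
put(9) @ H1 ⇒ s:=9
H0 returns 0
H1 returns (0, 9)
H2 returns (0, 9)
H3 returns [(0, 9)]
H4 returns ([(0, 9)], ())
= ([(0, 9)], ())

Answer: 9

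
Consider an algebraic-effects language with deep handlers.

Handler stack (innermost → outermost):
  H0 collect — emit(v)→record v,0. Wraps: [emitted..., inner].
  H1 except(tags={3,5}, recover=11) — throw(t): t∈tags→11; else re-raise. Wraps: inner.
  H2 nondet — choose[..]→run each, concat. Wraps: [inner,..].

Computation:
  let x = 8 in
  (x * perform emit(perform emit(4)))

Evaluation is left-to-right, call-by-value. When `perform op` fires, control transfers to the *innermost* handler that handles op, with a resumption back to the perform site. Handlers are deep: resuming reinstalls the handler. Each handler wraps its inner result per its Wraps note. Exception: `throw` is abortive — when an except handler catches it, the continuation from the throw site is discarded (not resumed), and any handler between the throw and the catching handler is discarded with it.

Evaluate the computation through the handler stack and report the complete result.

Evaluation trace:
emit(4) @ H0 ⇒ out+=4
emit(0) @ H0 ⇒ out+=0
H0 returns [4, 0, 0]
H1 returns [4, 0, 0]
H2 returns [[4, 0, 0]]
= [[4, 0, 0]]

Answer: [[4, 0, 0]]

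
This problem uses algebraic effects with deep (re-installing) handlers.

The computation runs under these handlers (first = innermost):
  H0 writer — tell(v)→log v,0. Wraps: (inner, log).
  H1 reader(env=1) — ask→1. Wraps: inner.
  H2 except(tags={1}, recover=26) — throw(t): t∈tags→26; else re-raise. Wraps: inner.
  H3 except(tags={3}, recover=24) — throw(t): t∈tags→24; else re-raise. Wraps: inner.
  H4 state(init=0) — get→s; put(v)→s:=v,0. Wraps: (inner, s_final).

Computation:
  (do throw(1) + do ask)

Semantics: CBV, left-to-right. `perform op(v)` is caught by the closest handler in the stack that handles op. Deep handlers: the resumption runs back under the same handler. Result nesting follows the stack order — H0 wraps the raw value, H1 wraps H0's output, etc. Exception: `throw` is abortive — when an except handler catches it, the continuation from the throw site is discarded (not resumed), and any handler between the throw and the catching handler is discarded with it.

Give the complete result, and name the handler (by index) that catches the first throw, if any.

Answer: (26, 0) ; first throw caught by: H2

Evaluation trace:
throw(1) @ H2 caught ⇒ 26
H3 returns 26
H4 returns (26, 0)
= (26, 0)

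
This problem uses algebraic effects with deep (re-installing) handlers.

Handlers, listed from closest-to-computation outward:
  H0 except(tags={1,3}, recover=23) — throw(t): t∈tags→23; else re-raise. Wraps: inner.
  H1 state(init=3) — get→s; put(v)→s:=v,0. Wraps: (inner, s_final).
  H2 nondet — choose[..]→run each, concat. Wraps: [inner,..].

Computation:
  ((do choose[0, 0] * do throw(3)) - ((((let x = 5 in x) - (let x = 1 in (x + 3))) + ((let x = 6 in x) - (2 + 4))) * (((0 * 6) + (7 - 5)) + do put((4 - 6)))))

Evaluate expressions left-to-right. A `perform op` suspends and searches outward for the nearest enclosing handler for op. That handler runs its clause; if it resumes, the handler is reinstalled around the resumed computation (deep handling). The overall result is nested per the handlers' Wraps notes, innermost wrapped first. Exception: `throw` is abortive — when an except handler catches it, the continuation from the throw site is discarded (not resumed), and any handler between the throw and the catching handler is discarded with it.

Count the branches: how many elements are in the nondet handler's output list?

Answer: 2

Evaluation trace:
choose[0, 0] @ H2
  branch[0] choose=0:
    throw(3) @ H0 caught ⇒ 23
    H1 returns (23, 3)
    H2 returns [(23, 3)]
  branch[1] choose=0:
    throw(3) @ H0 caught ⇒ 23
    H1 returns (23, 3)
    H2 returns [(23, 3)]
= [(23, 3), (23, 3)]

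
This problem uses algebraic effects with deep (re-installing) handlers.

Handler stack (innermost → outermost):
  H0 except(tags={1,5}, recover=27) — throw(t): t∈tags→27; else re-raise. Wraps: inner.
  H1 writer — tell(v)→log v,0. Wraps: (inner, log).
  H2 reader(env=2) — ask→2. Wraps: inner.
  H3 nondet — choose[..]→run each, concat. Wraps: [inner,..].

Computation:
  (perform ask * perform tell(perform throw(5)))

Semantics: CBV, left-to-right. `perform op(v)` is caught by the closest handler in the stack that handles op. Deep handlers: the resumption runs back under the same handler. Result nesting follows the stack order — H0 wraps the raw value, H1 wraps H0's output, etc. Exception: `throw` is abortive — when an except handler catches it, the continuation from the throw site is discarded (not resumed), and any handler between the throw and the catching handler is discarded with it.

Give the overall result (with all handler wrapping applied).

Answer: [(27, ())]

Step-by-step:
ask @ H2 ⇒ 2
throw(5) @ H0 caught ⇒ 27
H1 returns (27, ())
H2 returns (27, ())
H3 returns [(27, ())]
= [(27, ())]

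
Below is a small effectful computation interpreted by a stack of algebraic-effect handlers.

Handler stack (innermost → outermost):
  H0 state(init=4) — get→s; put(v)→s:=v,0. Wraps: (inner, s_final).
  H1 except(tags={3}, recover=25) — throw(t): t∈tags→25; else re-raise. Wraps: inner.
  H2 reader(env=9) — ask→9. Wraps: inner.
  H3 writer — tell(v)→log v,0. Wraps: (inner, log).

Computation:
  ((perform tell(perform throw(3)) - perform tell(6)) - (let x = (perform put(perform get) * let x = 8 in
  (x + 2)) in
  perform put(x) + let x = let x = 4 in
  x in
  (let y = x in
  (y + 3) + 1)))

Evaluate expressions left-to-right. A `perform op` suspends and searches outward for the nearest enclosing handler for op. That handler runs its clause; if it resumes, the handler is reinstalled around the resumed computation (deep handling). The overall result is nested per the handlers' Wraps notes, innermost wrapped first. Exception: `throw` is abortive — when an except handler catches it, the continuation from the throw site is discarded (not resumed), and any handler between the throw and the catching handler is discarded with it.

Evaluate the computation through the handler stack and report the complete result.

Answer: (25, ())

Working:
throw(3) @ H1 caught ⇒ 25
H2 returns 25
H3 returns (25, ())
= (25, ())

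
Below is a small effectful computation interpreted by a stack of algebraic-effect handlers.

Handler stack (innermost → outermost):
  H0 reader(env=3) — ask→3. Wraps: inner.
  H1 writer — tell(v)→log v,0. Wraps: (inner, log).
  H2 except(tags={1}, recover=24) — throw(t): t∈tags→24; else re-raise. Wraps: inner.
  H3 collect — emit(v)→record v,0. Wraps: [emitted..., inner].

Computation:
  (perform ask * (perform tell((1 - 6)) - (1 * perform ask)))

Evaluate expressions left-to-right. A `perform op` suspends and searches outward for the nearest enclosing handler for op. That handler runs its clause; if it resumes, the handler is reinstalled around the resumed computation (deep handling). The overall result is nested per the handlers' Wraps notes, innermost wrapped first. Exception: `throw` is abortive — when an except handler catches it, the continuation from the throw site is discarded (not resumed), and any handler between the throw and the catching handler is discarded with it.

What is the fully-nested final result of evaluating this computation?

Step-by-step:
ask @ H0 ⇒ 3
tell(-5) @ H1 ⇒ log+=-5
ask @ H0 ⇒ 3
H0 returns -9
H1 returns (-9, (-5))
H2 returns (-9, (-5))
H3 returns [(-9, (-5))]
= [(-9, (-5))]

Answer: [(-9, (-5))]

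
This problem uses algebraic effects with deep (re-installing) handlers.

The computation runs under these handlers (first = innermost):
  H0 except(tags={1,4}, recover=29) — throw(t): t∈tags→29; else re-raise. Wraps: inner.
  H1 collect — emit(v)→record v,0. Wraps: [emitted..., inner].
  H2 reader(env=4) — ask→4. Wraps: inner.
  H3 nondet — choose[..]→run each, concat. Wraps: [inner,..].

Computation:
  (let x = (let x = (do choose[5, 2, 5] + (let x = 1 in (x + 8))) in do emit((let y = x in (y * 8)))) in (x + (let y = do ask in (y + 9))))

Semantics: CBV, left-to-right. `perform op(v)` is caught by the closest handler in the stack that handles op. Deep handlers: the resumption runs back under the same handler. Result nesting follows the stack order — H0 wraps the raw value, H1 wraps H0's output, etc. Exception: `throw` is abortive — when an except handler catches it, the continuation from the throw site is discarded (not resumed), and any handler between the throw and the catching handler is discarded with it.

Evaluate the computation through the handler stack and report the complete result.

Answer: [[112, 13], [88, 13], [112, 13]]

Step-by-step:
choose[5, 2, 5] @ H3
  branch[0] choose=5:
    emit(112) @ H1 ⇒ out+=112
    ask @ H2 ⇒ 4
    H0 returns 13
    H1 returns [112, 13]
    H2 returns [112, 13]
    H3 returns [[112, 13]]
  branch[1] choose=2:
    emit(88) @ H1 ⇒ out+=88
    ask @ H2 ⇒ 4
    H0 returns 13
    H1 returns [88, 13]
    H2 returns [88, 13]
    H3 returns [[88, 13]]
  branch[2] choose=5:
    emit(112) @ H1 ⇒ out+=112
    ask @ H2 ⇒ 4
    H0 returns 13
    H1 returns [112, 13]
    H2 returns [112, 13]
    H3 returns [[112, 13]]
= [[112, 13], [88, 13], [112, 13]]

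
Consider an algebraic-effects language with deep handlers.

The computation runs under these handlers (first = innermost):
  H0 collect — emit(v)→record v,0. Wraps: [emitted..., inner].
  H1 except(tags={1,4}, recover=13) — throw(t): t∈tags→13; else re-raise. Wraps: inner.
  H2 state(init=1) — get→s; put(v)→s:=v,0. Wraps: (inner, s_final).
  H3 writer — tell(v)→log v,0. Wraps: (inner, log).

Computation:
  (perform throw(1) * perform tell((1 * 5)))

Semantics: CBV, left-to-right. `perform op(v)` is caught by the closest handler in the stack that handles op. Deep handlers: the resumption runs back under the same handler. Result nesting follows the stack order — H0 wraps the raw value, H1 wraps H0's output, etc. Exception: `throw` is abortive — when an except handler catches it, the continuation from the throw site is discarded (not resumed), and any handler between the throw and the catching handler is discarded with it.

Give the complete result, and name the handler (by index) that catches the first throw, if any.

Evaluation trace:
throw(1) @ H1 caught ⇒ 13
H2 returns (13, 1)
H3 returns ((13, 1), ())
= ((13, 1), ())

Answer: ((13, 1), ()) ; first throw caught by: H1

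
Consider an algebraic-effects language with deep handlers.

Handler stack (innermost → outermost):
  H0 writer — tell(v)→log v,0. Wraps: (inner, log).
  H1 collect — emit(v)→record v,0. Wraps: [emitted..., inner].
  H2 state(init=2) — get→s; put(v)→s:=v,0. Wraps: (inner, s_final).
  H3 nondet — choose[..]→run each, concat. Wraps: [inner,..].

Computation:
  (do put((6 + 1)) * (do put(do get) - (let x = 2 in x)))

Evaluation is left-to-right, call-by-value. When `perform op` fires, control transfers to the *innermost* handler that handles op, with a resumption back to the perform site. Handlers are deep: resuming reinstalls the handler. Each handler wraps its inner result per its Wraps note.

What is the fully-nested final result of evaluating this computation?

Step-by-step:
put(7) @ H2 ⇒ s:=7
get @ H2 ⇒ 7
put(7) @ H2 ⇒ s:=7
H0 returns (0, ())
H1 returns [(0, ())]
H2 returns ([(0, ())], 7)
H3 returns [([(0, ())], 7)]
= [([(0, ())], 7)]

Answer: [([(0, ())], 7)]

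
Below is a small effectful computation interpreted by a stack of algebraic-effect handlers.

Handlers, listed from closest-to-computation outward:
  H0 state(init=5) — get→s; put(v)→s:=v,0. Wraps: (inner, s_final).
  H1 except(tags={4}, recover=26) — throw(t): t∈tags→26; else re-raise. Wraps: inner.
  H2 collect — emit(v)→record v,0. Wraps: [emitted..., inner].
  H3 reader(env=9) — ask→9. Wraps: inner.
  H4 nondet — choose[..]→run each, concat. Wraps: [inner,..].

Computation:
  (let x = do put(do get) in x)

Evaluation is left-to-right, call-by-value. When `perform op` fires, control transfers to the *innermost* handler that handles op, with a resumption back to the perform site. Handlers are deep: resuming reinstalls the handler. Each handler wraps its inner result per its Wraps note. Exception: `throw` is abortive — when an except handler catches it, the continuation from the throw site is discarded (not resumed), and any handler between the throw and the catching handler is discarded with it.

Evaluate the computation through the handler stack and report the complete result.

Answer: [[(0, 5)]]

Evaluation trace:
get @ H0 ⇒ 5
put(5) @ H0 ⇒ s:=5
H0 returns (0, 5)
H1 returns (0, 5)
H2 returns [(0, 5)]
H3 returns [(0, 5)]
H4 returns [[(0, 5)]]
= [[(0, 5)]]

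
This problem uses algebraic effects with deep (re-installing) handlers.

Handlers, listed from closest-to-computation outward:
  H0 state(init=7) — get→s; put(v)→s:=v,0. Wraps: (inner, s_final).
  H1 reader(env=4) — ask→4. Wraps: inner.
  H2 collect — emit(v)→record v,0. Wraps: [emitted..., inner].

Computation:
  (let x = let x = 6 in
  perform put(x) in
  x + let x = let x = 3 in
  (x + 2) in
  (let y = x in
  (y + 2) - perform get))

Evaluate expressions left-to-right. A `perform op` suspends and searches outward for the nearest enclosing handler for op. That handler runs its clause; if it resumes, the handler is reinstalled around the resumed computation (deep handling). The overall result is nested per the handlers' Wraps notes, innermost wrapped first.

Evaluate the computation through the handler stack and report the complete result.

Working:
put(6) @ H0 ⇒ s:=6
get @ H0 ⇒ 6
H0 returns (1, 6)
H1 returns (1, 6)
H2 returns [(1, 6)]
= [(1, 6)]

Answer: [(1, 6)]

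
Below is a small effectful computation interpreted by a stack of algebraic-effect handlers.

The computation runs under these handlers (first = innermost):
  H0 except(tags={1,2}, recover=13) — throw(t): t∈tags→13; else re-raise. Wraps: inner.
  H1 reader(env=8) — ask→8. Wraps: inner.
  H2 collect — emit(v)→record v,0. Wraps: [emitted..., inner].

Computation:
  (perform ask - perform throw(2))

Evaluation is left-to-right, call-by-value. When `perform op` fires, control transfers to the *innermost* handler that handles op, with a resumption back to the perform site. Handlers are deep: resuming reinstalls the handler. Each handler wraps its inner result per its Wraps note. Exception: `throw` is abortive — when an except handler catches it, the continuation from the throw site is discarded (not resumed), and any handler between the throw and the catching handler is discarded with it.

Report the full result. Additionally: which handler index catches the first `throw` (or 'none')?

Working:
ask @ H1 ⇒ 8
throw(2) @ H0 caught ⇒ 13
H1 returns 13
H2 returns [13]
= [13]

Answer: [13] ; first throw caught by: H0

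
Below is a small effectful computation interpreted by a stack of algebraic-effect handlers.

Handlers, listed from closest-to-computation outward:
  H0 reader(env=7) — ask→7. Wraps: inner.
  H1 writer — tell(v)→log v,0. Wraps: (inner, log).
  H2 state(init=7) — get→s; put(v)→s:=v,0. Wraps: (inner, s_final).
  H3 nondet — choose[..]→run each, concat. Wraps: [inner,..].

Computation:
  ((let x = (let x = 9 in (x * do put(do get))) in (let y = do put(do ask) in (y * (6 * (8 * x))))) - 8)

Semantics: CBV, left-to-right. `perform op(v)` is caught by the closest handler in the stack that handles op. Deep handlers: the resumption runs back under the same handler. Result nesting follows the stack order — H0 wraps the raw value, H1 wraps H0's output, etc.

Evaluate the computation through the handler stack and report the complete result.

Answer: [((-8, ()), 7)]

Evaluation trace:
get @ H2 ⇒ 7
put(7) @ H2 ⇒ s:=7
ask @ H0 ⇒ 7
put(7) @ H2 ⇒ s:=7
H0 returns -8
H1 returns (-8, ())
H2 returns ((-8, ()), 7)
H3 returns [((-8, ()), 7)]
= [((-8, ()), 7)]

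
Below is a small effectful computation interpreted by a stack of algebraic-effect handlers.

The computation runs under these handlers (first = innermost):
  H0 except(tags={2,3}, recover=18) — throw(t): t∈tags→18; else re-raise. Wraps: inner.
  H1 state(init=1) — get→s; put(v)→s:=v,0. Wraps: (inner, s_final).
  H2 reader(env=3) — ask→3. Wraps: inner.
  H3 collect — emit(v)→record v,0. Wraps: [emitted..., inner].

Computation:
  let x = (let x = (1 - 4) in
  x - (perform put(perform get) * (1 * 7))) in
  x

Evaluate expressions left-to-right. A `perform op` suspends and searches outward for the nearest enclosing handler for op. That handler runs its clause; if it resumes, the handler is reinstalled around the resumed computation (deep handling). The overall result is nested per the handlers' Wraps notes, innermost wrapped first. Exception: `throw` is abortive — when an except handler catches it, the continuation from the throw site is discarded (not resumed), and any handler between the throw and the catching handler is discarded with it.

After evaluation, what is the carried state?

Working:
get @ H1 ⇒ 1
put(1) @ H1 ⇒ s:=1
H0 returns -3
H1 returns (-3, 1)
H2 returns (-3, 1)
H3 returns [(-3, 1)]
= [(-3, 1)]

Answer: 1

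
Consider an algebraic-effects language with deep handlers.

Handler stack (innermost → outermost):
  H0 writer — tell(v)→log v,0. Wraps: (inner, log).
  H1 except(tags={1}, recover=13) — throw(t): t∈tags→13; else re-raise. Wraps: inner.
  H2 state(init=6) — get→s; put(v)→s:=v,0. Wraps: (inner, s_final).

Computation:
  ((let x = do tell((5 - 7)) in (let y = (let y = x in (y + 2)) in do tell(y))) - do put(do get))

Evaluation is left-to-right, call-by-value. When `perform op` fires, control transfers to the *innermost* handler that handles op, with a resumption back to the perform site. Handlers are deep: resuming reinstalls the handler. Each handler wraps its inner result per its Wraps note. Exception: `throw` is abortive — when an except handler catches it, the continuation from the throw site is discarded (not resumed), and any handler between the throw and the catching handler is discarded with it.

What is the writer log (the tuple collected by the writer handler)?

Answer: (-2, 2)

Evaluation trace:
tell(-2) @ H0 ⇒ log+=-2
tell(2) @ H0 ⇒ log+=2
get @ H2 ⇒ 6
put(6) @ H2 ⇒ s:=6
H0 returns (0, (-2, 2))
H1 returns (0, (-2, 2))
H2 returns ((0, (-2, 2)), 6)
= ((0, (-2, 2)), 6)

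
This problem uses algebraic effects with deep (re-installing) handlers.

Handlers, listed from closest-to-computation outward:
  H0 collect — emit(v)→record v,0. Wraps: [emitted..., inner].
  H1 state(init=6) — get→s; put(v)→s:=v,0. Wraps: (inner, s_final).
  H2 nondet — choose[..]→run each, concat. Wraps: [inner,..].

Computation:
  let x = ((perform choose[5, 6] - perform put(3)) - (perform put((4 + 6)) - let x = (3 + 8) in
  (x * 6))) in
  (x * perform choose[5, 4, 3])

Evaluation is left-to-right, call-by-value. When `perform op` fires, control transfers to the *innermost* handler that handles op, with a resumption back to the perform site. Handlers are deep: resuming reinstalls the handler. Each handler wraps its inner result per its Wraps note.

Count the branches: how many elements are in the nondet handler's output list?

Answer: 6

Step-by-step:
choose[5, 6] @ H2
  branch[0] choose=5:
    put(3) @ H1 ⇒ s:=3
    put(10) @ H1 ⇒ s:=10
    choose[5, 4, 3] @ H2
      branch[0] choose=5:
        H0 returns [355]
        H1 returns ([355], 10)
        H2 returns [([355], 10)]
      branch[1] choose=4:
        H0 returns [284]
        H1 returns ([284], 10)
        H2 returns [([284], 10)]
      branch[2] choose=3:
        H0 returns [213]
        H1 returns ([213], 10)
        H2 returns [([213], 10)]
  branch[1] choose=6:
    put(3) @ H1 ⇒ s:=3
    put(10) @ H1 ⇒ s:=10
    choose[5, 4, 3] @ H2
      branch[0] choose=5:
        H0 returns [360]
        H1 returns ([360], 10)
        H2 returns [([360], 10)]
      branch[1] choose=4:
        H0 returns [288]
        H1 returns ([288], 10)
        H2 returns [([288], 10)]
      branch[2] choose=3:
        H0 returns [216]
        H1 returns ([216], 10)
        H2 returns [([216], 10)]
= [([355], 10), ([284], 10), ([213], 10), ([360], 10), ([288], 10), ([216], 10)]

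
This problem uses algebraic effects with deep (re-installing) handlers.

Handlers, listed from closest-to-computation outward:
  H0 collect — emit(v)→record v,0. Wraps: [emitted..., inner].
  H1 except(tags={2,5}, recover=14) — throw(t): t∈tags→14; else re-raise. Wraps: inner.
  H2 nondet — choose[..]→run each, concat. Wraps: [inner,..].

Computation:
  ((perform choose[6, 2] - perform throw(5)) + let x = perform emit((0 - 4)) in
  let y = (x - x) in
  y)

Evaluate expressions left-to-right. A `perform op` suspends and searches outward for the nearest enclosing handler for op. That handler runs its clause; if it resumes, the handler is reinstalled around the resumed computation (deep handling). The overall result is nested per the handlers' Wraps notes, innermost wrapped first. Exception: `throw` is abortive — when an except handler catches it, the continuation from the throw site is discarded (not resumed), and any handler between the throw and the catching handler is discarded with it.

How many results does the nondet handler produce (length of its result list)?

Answer: 2

Step-by-step:
choose[6, 2] @ H2
  branch[0] choose=6:
    throw(5) @ H1 caught ⇒ 14
    H2 returns [14]
  branch[1] choose=2:
    throw(5) @ H1 caught ⇒ 14
    H2 returns [14]
= [14, 14]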